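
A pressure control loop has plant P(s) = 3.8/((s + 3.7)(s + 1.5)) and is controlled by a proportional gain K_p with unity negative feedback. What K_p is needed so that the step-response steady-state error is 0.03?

For a type-0 loop with proportional control, e_ss = 1/(1 + K_p·P(0)).
P(0) = 0.6847. Require 1/(1 + K_p·0.6847) = 0.03, so 1 + 0.6847·K_p = 33.33.
K_p = (33.33 − 1)/0.6847 = 47.2.

K_p = 47.2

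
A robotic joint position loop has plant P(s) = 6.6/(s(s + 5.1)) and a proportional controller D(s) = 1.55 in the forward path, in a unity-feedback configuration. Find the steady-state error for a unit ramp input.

The loop has one pole at the origin (type 1). Velocity error constant K_v = lim_{s→0} s·D(s)P(s) = 1.55·6.6/5.1 = 2.006.
Steady-state error to a unit ramp: e_ss = 1/K_v = 0.499.

0.499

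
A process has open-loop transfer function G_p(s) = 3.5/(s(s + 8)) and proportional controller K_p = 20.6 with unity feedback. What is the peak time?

T_p = 0.419 s

Closed-loop characteristic equation: s² + 8s + 72.1 = 0, so ω_n = 8.491 rad/s and ζ = 8/(2·8.491) = 0.4711.
Damped frequency ω_d = ω_n√(1−ζ²) = 7.49 rad/s, so peak time T_p = π/ω_d = 0.419 s.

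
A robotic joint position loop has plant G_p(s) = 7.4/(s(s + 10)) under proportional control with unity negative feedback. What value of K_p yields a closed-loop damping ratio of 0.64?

K_p = 8.25

Closed-loop characteristic equation: s² + 10s + K_p·7.4 = 0.
So ω_n = √(7.4K_p) and 2ζω_n = 10, giving ζ = 10/(2√(7.4K_p)).
Setting ζ = 0.64: √(7.4K_p) = 10/(2·0.64) = 7.812, so K_p = 61.04/7.4 = 8.25.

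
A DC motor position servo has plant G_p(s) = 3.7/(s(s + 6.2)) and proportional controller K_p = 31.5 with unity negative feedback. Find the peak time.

From 1 + K_pG_p(s) = 0: s² + 6.2s + 116.6 = 0 ⇒ ω_n = 10.8, ζ = 0.2871.
Damped frequency ω_d = ω_n√(1−ζ²) = 10.34 rad/s, so peak time T_p = π/ω_d = 0.304 s.

T_p = 0.304 s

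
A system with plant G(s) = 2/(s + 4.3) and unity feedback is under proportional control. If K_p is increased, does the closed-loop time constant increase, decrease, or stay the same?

The closed-loop bandwidth 4.3+K_p·2 grows with K_p, so τ shrinks.

decrease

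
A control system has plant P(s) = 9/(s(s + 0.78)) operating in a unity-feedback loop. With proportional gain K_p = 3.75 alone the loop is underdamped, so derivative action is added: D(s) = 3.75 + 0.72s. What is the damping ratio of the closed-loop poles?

Forward path: (3.75 + 0.72s)·9/(s(s+0.78)). The closed-loop characteristic equation is s² + (0.78 + 9·0.72)s + 9·3.75 = 0.
That is s² + 7.26s + 33.75 = 0, so ω_n = 5.809 rad/s and ζ = 7.26/(2·5.809) = 0.6248.

ζ = 0.625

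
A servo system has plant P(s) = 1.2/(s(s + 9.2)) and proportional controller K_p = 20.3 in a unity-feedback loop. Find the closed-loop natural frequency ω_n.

1 + K_p·P(s) = 0 gives s² + 9.2s + 24.36 = 0.
So ω_n² = 24.36 ⇒ ω_n = 4.936 rad/s, and ζ = 9.2/(2ω_n) = 0.932.

ω_n = 4.94 rad/s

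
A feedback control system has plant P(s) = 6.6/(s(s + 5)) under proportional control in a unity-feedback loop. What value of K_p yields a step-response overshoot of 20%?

From %OS = 100·exp(−πζ/√(1−ζ²)) = 20%, ζ = −ln(0.2)/√(π²+ln²(0.2)) = 0.4559.
Characteristic equation s² + 5s + 6.6K_p = 0 gives ζ = 5/(2√(6.6K_p)).
Setting ζ = 0.4559: √(6.6K_p) = 5/(2·0.4559) = 5.483, so K_p = 30.06/6.6 = 4.56.

K_p = 4.56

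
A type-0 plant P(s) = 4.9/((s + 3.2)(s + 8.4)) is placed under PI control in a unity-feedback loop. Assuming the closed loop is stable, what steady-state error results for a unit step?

The PI controller's integrator makes the forward path type 1, so e_ss to a step is zero.

0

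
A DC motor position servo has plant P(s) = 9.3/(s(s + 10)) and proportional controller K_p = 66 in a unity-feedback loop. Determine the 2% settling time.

T_s ≈ 0.8 s

From 1 + K_pP(s) = 0: s² + 10s + 613.8 = 0 ⇒ ω_n = 24.77, ζ = 0.2018.
2% settling time T_s ≈ 4/(ζω_n) = 4/5 = 0.8 s.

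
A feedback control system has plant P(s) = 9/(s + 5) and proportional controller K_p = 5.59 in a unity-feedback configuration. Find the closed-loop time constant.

Closed-loop transfer function: T(s) = K_p·P(s)/(1 + K_p·P(s)) = 50.31/(s + 5 + 50.31) = 50.31/(s + 55.31).
Time constant τ = 1/55.31 = 0.0181 s.

τ = 0.0181 s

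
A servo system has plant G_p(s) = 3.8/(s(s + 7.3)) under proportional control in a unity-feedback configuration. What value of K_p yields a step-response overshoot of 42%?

K_p = 49.5

From %OS = 100·exp(−πζ/√(1−ζ²)) = 42%, ζ = −ln(0.42)/√(π²+ln²(0.42)) = 0.2662.
Characteristic equation s² + 7.3s + 3.8K_p = 0 gives ζ = 7.3/(2√(3.8K_p)).
Setting ζ = 0.2662: √(3.8K_p) = 7.3/(2·0.2662) = 13.71, so K_p = 188/3.8 = 49.5.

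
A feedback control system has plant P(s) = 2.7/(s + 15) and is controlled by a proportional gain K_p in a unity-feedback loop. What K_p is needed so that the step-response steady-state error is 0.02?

K_p = 272

For a type-0 loop with proportional control, e_ss = 1/(1 + K_p·P(0)).
P(0) = 0.18. Require 1/(1 + K_p·0.18) = 0.02, so 1 + 0.18·K_p = 50.
K_p = (50 − 1)/0.18 = 272.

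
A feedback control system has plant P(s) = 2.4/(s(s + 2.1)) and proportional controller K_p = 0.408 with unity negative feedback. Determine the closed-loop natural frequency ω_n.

ω_n = 0.99 rad/s

1 + K_p·P(s) = 0 gives s² + 2.1s + 0.9792 = 0.
So ω_n² = 0.9792 ⇒ ω_n = 0.9895 rad/s, and ζ = 2.1/(2ω_n) = 1.06.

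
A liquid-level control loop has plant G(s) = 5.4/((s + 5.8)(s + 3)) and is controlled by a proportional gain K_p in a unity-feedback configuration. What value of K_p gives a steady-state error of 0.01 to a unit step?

K_p = 319

The loop is type 0, so e_ss(step) = 1/(1 + K_pos) with K_pos = K_p·G(0).
G(0) = 0.3103. Require 1/(1 + K_p·0.3103) = 0.01, so 1 + 0.3103·K_p = 100.
K_p = (100 − 1)/0.3103 = 319.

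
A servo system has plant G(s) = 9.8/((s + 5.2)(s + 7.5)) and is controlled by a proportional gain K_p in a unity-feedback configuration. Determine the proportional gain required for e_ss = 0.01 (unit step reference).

K_p = 394

The loop is type 0, so e_ss(step) = 1/(1 + K_pos) with K_pos = K_p·G(0).
G(0) = 0.2513. Require 1/(1 + K_p·0.2513) = 0.01, so 1 + 0.2513·K_p = 100.
K_p = (100 − 1)/0.2513 = 394.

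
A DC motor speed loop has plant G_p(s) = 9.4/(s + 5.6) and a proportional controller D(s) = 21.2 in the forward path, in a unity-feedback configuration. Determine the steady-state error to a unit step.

The loop is type 0. Static position error constant K_pos = D(0)·G_p(0) = 21.2·1.679 = 35.59.
Steady-state error to a unit step: e_ss = 1/(1+K_pos) = 1/36.59 = 0.0273.

0.0273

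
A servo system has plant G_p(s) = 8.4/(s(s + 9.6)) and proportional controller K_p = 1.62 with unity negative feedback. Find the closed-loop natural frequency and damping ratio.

ω_n = 3.69 rad/s, ζ = 1.3

1 + K_p·G_p(s) = 0 gives s² + 9.6s + 13.61 = 0.
So ω_n² = 13.61 ⇒ ω_n = 3.689 rad/s, and ζ = 9.6/(2ω_n) = 1.3.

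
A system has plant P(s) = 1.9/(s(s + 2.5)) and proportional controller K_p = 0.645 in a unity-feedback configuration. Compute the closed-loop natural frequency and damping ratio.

ω_n = 1.11 rad/s, ζ = 1.13

The closed-loop denominator is s(s+2.5) + 0.645·1.9 = s² + 2.5s + 1.226.
Matching s² + 2ζω_n s + ω_n²: ω_n = √1.226 = 1.107 rad/s and 2ζω_n = 2.5, so ζ = 2.5/(2·1.107) = 1.13.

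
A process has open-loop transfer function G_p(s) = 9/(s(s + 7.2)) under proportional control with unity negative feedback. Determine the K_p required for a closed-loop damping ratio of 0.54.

Closed-loop characteristic equation: s² + 7.2s + K_p·9 = 0.
So ω_n = √(9K_p) and 2ζω_n = 7.2, giving ζ = 7.2/(2√(9K_p)).
Setting ζ = 0.54: √(9K_p) = 7.2/(2·0.54) = 6.667, so K_p = 44.44/9 = 4.94.

K_p = 4.94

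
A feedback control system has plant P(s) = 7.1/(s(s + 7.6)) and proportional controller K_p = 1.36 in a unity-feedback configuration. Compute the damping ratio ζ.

1 + K_p·P(s) = 0 gives s² + 7.6s + 9.656 = 0.
Matching s² + 2ζω_n s + ω_n²: ω_n = √9.656 = 3.107 rad/s and 2ζω_n = 7.6, so ζ = 7.6/(2·3.107) = 1.22.

ζ = 1.22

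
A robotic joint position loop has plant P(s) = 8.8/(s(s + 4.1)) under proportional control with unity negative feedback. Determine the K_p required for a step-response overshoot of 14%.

From %OS = 100·exp(−πζ/√(1−ζ²)) = 14%, ζ = −ln(0.14)/√(π²+ln²(0.14)) = 0.5305.
Characteristic equation s² + 4.1s + 8.8K_p = 0 gives ζ = 4.1/(2√(8.8K_p)).
Setting ζ = 0.5305: √(8.8K_p) = 4.1/(2·0.5305) = 3.864, so K_p = 14.93/8.8 = 1.7.

K_p = 1.7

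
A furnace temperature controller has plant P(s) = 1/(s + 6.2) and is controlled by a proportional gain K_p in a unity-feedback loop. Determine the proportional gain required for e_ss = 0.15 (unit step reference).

K_p = 35.1

The loop is type 0, so e_ss(step) = 1/(1 + K_pos) with K_pos = K_p·P(0).
P(0) = 0.1613. Require 1/(1 + K_p·0.1613) = 0.15, so 1 + 0.1613·K_p = 6.667.
K_p = (6.667 − 1)/0.1613 = 35.1.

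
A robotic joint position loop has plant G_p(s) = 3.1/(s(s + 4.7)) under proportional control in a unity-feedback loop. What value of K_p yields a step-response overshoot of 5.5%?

K_p = 3.87

From %OS = 100·exp(−πζ/√(1−ζ²)) = 5.5%, ζ = −ln(0.055)/√(π²+ln²(0.055)) = 0.6783.
Characteristic equation s² + 4.7s + 3.1K_p = 0 gives ζ = 4.7/(2√(3.1K_p)).
Setting ζ = 0.6783: √(3.1K_p) = 4.7/(2·0.6783) = 3.464, so K_p = 12/3.1 = 3.87.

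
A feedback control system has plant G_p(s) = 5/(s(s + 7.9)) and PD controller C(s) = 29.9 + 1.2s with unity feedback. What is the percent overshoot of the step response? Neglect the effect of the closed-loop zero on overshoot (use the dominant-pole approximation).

Forward path: (29.9 + 1.2s)·5/(s(s+7.9)). The closed-loop characteristic equation is s² + (7.9 + 5·1.2)s + 5·29.9 = 0.
That is s² + 13.9s + 149.5 = 0, so ω_n = 12.23 rad/s and ζ = 13.9/(2·12.23) = 0.5684.
%OS = 100·exp(−πζ/√(1−ζ²)) = 11.4%.

11.4%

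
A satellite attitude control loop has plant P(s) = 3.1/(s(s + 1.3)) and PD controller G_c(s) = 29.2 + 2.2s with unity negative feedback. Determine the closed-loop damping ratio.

ζ = 0.427

Forward path: (29.2 + 2.2s)·3.1/(s(s+1.3)). The closed-loop characteristic equation is s² + (1.3 + 3.1·2.2)s + 3.1·29.2 = 0.
That is s² + 8.12s + 90.52 = 0, so ω_n = 9.514 rad/s and ζ = 8.12/(2·9.514) = 0.4267.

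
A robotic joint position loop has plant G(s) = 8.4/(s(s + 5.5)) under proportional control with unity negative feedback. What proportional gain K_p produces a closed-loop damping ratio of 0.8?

Closed-loop characteristic equation: s² + 5.5s + K_p·8.4 = 0.
So ω_n = √(8.4K_p) and 2ζω_n = 5.5, giving ζ = 5.5/(2√(8.4K_p)).
Setting ζ = 0.8: √(8.4K_p) = 5.5/(2·0.8) = 3.438, so K_p = 11.82/8.4 = 1.41.

K_p = 1.41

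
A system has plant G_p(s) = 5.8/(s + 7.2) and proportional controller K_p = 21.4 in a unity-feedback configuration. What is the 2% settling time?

T_s ≈ 0.0305 s

Closed-loop transfer function: T(s) = K_p·G_p(s)/(1 + K_p·G_p(s)) = 124.1/(s + 7.2 + 124.1) = 124.1/(s + 131.3).
Time constant τ = 1/131.3 = 0.007615 s, so the 2% settling time is about 4τ = 0.0305 s.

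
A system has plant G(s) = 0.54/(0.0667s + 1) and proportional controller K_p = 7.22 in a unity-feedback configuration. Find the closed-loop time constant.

Closed loop: T(s) = K_p·G/(1+K_p·G) = 3.899/(0.0667s + 1 + 3.899), with pole at s = −(1 + 3.899)/0.0667 = −73.45.
Closed-loop time constant τ = 1/73.45 = 0.0136 s.

τ = 0.0136 s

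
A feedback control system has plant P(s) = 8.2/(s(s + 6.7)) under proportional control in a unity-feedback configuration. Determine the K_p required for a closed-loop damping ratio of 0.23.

K_p = 25.9

Closed-loop characteristic equation: s² + 6.7s + K_p·8.2 = 0.
So ω_n = √(8.2K_p) and 2ζω_n = 6.7, giving ζ = 6.7/(2√(8.2K_p)).
Setting ζ = 0.23: √(8.2K_p) = 6.7/(2·0.23) = 14.57, so K_p = 212.1/8.2 = 25.9.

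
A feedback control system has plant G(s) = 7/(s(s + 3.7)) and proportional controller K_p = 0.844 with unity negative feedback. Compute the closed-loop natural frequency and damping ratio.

The closed-loop denominator is s(s+3.7) + 0.844·7 = s² + 3.7s + 5.908.
So ω_n² = 5.908 ⇒ ω_n = 2.431 rad/s, and ζ = 3.7/(2ω_n) = 0.761.

ω_n = 2.43 rad/s, ζ = 0.761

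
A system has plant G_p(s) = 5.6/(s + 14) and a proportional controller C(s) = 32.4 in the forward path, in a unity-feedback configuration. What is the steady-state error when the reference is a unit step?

The loop is type 0. Static position error constant K_pos = C(0)·G_p(0) = 32.4·0.4 = 12.96.
Steady-state error to a unit step: e_ss = 1/(1+K_pos) = 1/13.96 = 0.0716.

0.0716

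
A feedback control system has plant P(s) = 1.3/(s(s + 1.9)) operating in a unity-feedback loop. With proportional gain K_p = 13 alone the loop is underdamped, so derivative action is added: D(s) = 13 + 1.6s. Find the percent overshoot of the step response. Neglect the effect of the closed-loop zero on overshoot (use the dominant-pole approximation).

17.6%

Forward path: (13 + 1.6s)·1.3/(s(s+1.9)). The closed-loop characteristic equation is s² + (1.9 + 1.3·1.6)s + 1.3·13 = 0.
That is s² + 3.98s + 16.9 = 0, so ω_n = 4.111 rad/s and ζ = 3.98/(2·4.111) = 0.4841.
%OS = 100·exp(−πζ/√(1−ζ²)) = 17.6%.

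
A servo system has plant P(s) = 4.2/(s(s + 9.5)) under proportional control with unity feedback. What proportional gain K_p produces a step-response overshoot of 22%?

From %OS = 100·exp(−πζ/√(1−ζ²)) = 22%, ζ = −ln(0.22)/√(π²+ln²(0.22)) = 0.4342.
Characteristic equation s² + 9.5s + 4.2K_p = 0 gives ζ = 9.5/(2√(4.2K_p)).
Setting ζ = 0.4342: √(4.2K_p) = 9.5/(2·0.4342) = 10.94, so K_p = 119.7/4.2 = 28.5.

K_p = 28.5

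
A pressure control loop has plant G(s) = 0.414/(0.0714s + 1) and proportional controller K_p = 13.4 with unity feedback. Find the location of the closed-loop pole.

Closed loop: T(s) = K_p·G/(1+K_p·G) = 5.548/(0.0714s + 1 + 5.548), with pole at s = −(1 + 5.548)/0.0714 = −91.7.

s = -91.7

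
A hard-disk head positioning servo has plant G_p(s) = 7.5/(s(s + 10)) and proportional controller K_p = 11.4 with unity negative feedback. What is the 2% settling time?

The closed-loop denominator s² + 10s + 85.5 gives ω_n = √85.5 = 9.247 and ζ = 10/(2ω_n) = 0.5407.
2% settling time T_s ≈ 4/(ζω_n) = 4/5 = 0.8 s.

T_s ≈ 0.8 s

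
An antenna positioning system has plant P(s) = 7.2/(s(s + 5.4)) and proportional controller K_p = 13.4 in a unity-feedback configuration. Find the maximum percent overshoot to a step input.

40.7%

From 1 + K_pP(s) = 0: s² + 5.4s + 96.48 = 0 ⇒ ω_n = 9.822, ζ = 0.2749.
%OS = 100·exp(−πζ/√(1−ζ²)) = 100·exp(−π·0.2749/√0.9244) = 40.7%.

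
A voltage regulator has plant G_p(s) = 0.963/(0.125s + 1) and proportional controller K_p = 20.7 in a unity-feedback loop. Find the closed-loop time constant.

τ = 0.00597 s

Closed loop: T(s) = K_p·G_p/(1+K_p·G_p) = 19.93/(0.125s + 1 + 19.93), with pole at s = −(1 + 19.93)/0.125 = −167.5.
Closed-loop time constant τ = 1/167.5 = 0.00597 s.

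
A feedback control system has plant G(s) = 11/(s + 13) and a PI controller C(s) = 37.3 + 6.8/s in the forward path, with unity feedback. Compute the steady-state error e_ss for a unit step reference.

0

The open loop C(s)G(s) has a pole at the origin (type 1), so the static position error constant is infinite and e_ss = 1/(1+∞) = 0.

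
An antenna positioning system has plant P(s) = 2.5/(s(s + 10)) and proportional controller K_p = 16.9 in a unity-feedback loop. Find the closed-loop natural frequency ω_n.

1 + K_p·P(s) = 0 gives s² + 10s + 42.25 = 0.
Matching s² + 2ζω_n s + ω_n²: ω_n = √42.25 = 6.5 rad/s and 2ζω_n = 10, so ζ = 10/(2·6.5) = 0.769.

ω_n = 6.5 rad/s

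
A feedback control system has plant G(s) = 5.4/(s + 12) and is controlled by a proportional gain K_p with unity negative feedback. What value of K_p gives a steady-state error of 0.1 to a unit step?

K_p = 20

For a type-0 loop with proportional control, e_ss = 1/(1 + K_p·G(0)).
G(0) = 0.45. Require 1/(1 + K_p·0.45) = 0.1, so 1 + 0.45·K_p = 10.
K_p = (10 − 1)/0.45 = 20.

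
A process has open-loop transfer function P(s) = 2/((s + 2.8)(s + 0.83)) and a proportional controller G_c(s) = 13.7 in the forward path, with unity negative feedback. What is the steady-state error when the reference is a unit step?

0.0782

The loop is type 0. Static position error constant K_pos = G_c(0)·P(0) = 13.7·0.8606 = 11.79.
Steady-state error to a unit step: e_ss = 1/(1+K_pos) = 1/12.79 = 0.0782.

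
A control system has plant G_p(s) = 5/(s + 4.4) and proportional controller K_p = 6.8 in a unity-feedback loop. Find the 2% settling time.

Closed-loop transfer function: T(s) = K_p·G_p(s)/(1 + K_p·G_p(s)) = 34/(s + 4.4 + 34) = 34/(s + 38.4).
Time constant τ = 1/38.4 = 0.02604 s, so the 2% settling time is about 4τ = 0.104 s.

T_s ≈ 0.104 s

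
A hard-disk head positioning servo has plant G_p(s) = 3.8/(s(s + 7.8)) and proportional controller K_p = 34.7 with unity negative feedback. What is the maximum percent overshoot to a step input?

Closed-loop characteristic equation: s² + 7.8s + 131.9 = 0, so ω_n = 11.48 rad/s and ζ = 7.8/(2·11.48) = 0.3396.
%OS = 100·exp(−πζ/√(1−ζ²)) = 100·exp(−π·0.3396/√0.8847) = 32.2%.

32.2%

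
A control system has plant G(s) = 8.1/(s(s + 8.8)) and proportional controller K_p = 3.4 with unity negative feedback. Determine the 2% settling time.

T_s ≈ 0.909 s

Closed-loop characteristic equation: s² + 8.8s + 27.54 = 0, so ω_n = 5.248 rad/s and ζ = 8.8/(2·5.248) = 0.8384.
2% settling time T_s ≈ 4/(ζω_n) = 4/4.4 = 0.909 s.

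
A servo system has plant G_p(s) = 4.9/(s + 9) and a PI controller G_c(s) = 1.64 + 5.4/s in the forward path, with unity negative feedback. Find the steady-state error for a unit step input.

The open loop G_c(s)G_p(s) has a pole at the origin (type 1), so the static position error constant is infinite and e_ss = 1/(1+∞) = 0.

0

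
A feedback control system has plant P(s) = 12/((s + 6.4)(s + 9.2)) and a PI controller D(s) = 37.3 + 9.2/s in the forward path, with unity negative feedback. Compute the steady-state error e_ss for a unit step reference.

The open loop D(s)P(s) has a pole at the origin (type 1), so the static position error constant is infinite and e_ss = 1/(1+∞) = 0.

0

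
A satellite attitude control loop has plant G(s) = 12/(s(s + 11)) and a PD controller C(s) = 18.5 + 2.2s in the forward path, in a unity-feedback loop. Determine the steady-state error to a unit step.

0

The open loop C(s)G(s) has a pole at the origin (type 1), so the static position error constant is infinite and e_ss = 1/(1+∞) = 0.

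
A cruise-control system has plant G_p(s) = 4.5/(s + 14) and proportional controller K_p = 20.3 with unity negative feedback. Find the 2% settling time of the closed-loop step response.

Closed-loop transfer function: T(s) = K_p·G_p(s)/(1 + K_p·G_p(s)) = 91.35/(s + 14 + 91.35) = 91.35/(s + 105.4).
Time constant τ = 1/105.4 = 0.009492 s, so the 2% settling time is about 4τ = 0.038 s.

T_s ≈ 0.038 s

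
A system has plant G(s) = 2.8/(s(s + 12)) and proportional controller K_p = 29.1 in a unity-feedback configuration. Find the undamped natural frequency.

ω_n = 9.03 rad/s

With unity feedback the closed-loop characteristic equation is s² + 12s + 29.1·2.8 = s² + 12s + 81.48 = 0.
Matching s² + 2ζω_n s + ω_n²: ω_n = √81.48 = 9.027 rad/s and 2ζω_n = 12, so ζ = 12/(2·9.027) = 0.665.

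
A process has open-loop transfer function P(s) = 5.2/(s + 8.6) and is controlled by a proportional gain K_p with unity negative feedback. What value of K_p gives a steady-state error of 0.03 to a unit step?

Steady-state error for a unit step on this type-0 loop is 1/(1 + K_p·P(0)).
P(0) = 0.6047. Require 1/(1 + K_p·0.6047) = 0.03, so 1 + 0.6047·K_p = 33.33.
K_p = (33.33 − 1)/0.6047 = 53.5.

K_p = 53.5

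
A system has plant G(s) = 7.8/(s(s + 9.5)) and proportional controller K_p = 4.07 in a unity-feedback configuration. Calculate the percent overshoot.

From 1 + K_pG(s) = 0: s² + 9.5s + 31.75 = 0 ⇒ ω_n = 5.634, ζ = 0.843.
%OS = 100·exp(−πζ/√(1−ζ²)) = 100·exp(−π·0.843/√0.2893) = 0.727%.

0.727%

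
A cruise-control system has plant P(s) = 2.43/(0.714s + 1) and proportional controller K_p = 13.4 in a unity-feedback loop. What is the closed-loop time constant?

Closed loop: T(s) = K_p·P/(1+K_p·P) = 32.56/(0.714s + 1 + 32.56), with pole at s = −(1 + 32.56)/0.714 = −47.01.
Closed-loop time constant τ = 1/47.01 = 0.0213 s.

τ = 0.0213 s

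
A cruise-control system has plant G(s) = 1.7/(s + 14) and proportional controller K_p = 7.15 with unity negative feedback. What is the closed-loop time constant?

Closed-loop transfer function: T(s) = K_p·G(s)/(1 + K_p·G(s)) = 12.16/(s + 14 + 12.16) = 12.16/(s + 26.16).
Time constant τ = 1/26.16 = 0.0382 s.

τ = 0.0382 s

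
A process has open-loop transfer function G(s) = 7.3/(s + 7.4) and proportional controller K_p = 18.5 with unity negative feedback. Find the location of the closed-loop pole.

s = -142.4

Closed-loop transfer function: T(s) = K_p·G(s)/(1 + K_p·G(s)) = 135/(s + 7.4 + 135) = 135/(s + 142.4).
The closed-loop pole is at s = −142.4.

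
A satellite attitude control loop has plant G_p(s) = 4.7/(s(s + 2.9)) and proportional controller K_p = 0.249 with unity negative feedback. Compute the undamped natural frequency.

ω_n = 1.08 rad/s

1 + K_p·G_p(s) = 0 gives s² + 2.9s + 1.17 = 0.
Matching s² + 2ζω_n s + ω_n²: ω_n = √1.17 = 1.082 rad/s and 2ζω_n = 2.9, so ζ = 2.9/(2·1.082) = 1.34.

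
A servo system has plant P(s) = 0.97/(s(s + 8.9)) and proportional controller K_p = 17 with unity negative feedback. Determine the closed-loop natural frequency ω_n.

ω_n = 4.06 rad/s

The closed-loop denominator is s(s+8.9) + 17·0.97 = s² + 8.9s + 16.49.
Matching s² + 2ζω_n s + ω_n²: ω_n = √16.49 = 4.061 rad/s and 2ζω_n = 8.9, so ζ = 8.9/(2·4.061) = 1.1.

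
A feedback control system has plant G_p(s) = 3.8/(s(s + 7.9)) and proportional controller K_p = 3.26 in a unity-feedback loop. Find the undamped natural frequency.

With unity feedback the closed-loop characteristic equation is s² + 7.9s + 3.26·3.8 = s² + 7.9s + 12.39 = 0.
So ω_n² = 12.39 ⇒ ω_n = 3.52 rad/s, and ζ = 7.9/(2ω_n) = 1.12.

ω_n = 3.52 rad/s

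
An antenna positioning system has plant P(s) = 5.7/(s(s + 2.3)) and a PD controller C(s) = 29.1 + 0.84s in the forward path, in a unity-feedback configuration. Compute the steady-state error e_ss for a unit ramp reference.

0.0139

The loop has one pole at the origin (type 1). Velocity error constant K_v = lim_{s→0} s·C(s)P(s) = 29.1·5.7/2.3 = 72.12.
Steady-state error to a unit ramp: e_ss = 1/K_v = 0.0139.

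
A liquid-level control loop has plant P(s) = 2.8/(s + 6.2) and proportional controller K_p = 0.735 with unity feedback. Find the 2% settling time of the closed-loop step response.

Closed-loop transfer function: T(s) = K_p·P(s)/(1 + K_p·P(s)) = 2.058/(s + 6.2 + 2.058) = 2.058/(s + 8.258).
Time constant τ = 1/8.258 = 0.1211 s, so the 2% settling time is about 4τ = 0.484 s.

T_s ≈ 0.484 s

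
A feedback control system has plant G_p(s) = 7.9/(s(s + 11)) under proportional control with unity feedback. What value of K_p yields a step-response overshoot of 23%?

K_p = 21.3

From %OS = 100·exp(−πζ/√(1−ζ²)) = 23%, ζ = −ln(0.23)/√(π²+ln²(0.23)) = 0.4237.
Characteristic equation s² + 11s + 7.9K_p = 0 gives ζ = 11/(2√(7.9K_p)).
Setting ζ = 0.4237: √(7.9K_p) = 11/(2·0.4237) = 12.98, so K_p = 168.5/7.9 = 21.3.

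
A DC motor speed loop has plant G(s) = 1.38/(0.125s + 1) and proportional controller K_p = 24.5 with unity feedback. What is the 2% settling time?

T_s ≈ 0.0144 s

Closed loop: T(s) = K_p·G/(1+K_p·G) = 33.81/(0.125s + 1 + 33.81), with pole at s = −(1 + 33.81)/0.125 = −278.5.
τ = 1/278.5 = 0.003591 s, so 2% settling time ≈ 4τ = 0.0144 s.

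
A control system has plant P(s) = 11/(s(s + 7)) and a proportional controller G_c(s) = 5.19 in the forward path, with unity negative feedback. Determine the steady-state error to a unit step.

0

The open loop G_c(s)P(s) has a pole at the origin (type 1), so the static position error constant is infinite and e_ss = 1/(1+∞) = 0.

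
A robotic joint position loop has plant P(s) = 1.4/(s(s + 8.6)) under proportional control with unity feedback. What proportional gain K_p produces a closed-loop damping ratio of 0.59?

Closed-loop characteristic equation: s² + 8.6s + K_p·1.4 = 0.
So ω_n = √(1.4K_p) and 2ζω_n = 8.6, giving ζ = 8.6/(2√(1.4K_p)).
Setting ζ = 0.59: √(1.4K_p) = 8.6/(2·0.59) = 7.288, so K_p = 53.12/1.4 = 37.9.

K_p = 37.9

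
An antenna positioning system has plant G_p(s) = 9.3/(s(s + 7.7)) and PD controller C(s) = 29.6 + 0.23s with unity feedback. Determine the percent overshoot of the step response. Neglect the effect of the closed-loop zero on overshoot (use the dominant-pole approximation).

37.7%

Forward path: (29.6 + 0.23s)·9.3/(s(s+7.7)). The closed-loop characteristic equation is s² + (7.7 + 9.3·0.23)s + 9.3·29.6 = 0.
That is s² + 9.839s + 275.3 = 0, so ω_n = 16.59 rad/s and ζ = 9.839/(2·16.59) = 0.2965.
%OS = 100·exp(−πζ/√(1−ζ²)) = 37.7%.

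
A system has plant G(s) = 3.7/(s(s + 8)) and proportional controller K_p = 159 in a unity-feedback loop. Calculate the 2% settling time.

T_s ≈ 1 s

From 1 + K_pG(s) = 0: s² + 8s + 588.3 = 0 ⇒ ω_n = 24.25, ζ = 0.1649.
2% settling time T_s ≈ 4/(ζω_n) = 4/4 = 1 s.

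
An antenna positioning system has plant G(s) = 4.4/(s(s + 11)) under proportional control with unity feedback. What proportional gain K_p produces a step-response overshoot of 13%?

K_p = 23.2

From %OS = 100·exp(−πζ/√(1−ζ²)) = 13%, ζ = −ln(0.13)/√(π²+ln²(0.13)) = 0.5446.
Characteristic equation s² + 11s + 4.4K_p = 0 gives ζ = 11/(2√(4.4K_p)).
Setting ζ = 0.5446: √(4.4K_p) = 11/(2·0.5446) = 10.1, so K_p = 102/4.4 = 23.2.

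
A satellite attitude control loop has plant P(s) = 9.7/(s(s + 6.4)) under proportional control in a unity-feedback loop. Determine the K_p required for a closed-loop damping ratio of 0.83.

K_p = 1.53

Closed-loop characteristic equation: s² + 6.4s + K_p·9.7 = 0.
So ω_n = √(9.7K_p) and 2ζω_n = 6.4, giving ζ = 6.4/(2√(9.7K_p)).
Setting ζ = 0.83: √(9.7K_p) = 6.4/(2·0.83) = 3.855, so K_p = 14.86/9.7 = 1.53.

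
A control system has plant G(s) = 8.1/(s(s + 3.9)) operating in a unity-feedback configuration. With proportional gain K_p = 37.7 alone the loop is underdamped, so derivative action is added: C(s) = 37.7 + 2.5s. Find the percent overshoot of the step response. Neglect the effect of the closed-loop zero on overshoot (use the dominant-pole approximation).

Forward path: (37.7 + 2.5s)·8.1/(s(s+3.9)). The closed-loop characteristic equation is s² + (3.9 + 8.1·2.5)s + 8.1·37.7 = 0.
That is s² + 24.15s + 305.4 = 0, so ω_n = 17.47 rad/s and ζ = 24.15/(2·17.47) = 0.691.
%OS = 100·exp(−πζ/√(1−ζ²)) = 4.96%.

4.96%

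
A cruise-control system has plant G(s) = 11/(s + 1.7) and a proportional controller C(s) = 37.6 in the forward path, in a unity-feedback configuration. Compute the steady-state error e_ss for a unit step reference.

0.00409

The loop is type 0. Static position error constant K_pos = C(0)·G(0) = 37.6·6.471 = 243.3.
Steady-state error to a unit step: e_ss = 1/(1+K_pos) = 1/244.3 = 0.00409.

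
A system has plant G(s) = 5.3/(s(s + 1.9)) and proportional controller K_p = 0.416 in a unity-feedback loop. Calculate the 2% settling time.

T_s ≈ 4.21 s

The closed-loop denominator s² + 1.9s + 2.205 gives ω_n = √2.205 = 1.485 and ζ = 1.9/(2ω_n) = 0.6398.
2% settling time T_s ≈ 4/(ζω_n) = 4/0.95 = 4.21 s.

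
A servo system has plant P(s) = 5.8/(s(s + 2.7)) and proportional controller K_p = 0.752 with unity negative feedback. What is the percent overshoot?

From 1 + K_pP(s) = 0: s² + 2.7s + 4.362 = 0 ⇒ ω_n = 2.088, ζ = 0.6464.
%OS = 100·exp(−πζ/√(1−ζ²)) = 100·exp(−π·0.6464/√0.5821) = 6.98%.

6.98%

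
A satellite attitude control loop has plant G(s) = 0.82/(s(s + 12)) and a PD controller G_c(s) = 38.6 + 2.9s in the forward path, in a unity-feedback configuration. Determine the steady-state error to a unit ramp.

The loop has one pole at the origin (type 1). Velocity error constant K_v = lim_{s→0} s·G_c(s)G(s) = 38.6·0.82/12 = 2.638.
Steady-state error to a unit ramp: e_ss = 1/K_v = 0.379.

0.379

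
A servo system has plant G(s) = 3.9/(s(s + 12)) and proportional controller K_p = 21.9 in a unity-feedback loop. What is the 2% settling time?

T_s ≈ 0.667 s

The closed-loop denominator s² + 12s + 85.41 gives ω_n = √85.41 = 9.242 and ζ = 12/(2ω_n) = 0.6492.
2% settling time T_s ≈ 4/(ζω_n) = 4/6 = 0.667 s.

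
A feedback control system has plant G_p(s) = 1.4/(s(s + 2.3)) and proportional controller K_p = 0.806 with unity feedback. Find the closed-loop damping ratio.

1 + K_p·G_p(s) = 0 gives s² + 2.3s + 1.128 = 0.
So ω_n² = 1.128 ⇒ ω_n = 1.062 rad/s, and ζ = 2.3/(2ω_n) = 1.08.

ζ = 1.08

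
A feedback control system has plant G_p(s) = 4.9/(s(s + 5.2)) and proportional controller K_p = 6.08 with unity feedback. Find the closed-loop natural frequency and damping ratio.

ω_n = 5.46 rad/s, ζ = 0.476

The closed-loop denominator is s(s+5.2) + 6.08·4.9 = s² + 5.2s + 29.79.
Matching s² + 2ζω_n s + ω_n²: ω_n = √29.79 = 5.458 rad/s and 2ζω_n = 5.2, so ζ = 5.2/(2·5.458) = 0.476.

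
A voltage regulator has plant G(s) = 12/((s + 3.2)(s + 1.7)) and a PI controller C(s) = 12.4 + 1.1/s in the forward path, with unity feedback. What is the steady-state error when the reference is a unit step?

0

The open loop C(s)G(s) has a pole at the origin (type 1), so the static position error constant is infinite and e_ss = 1/(1+∞) = 0.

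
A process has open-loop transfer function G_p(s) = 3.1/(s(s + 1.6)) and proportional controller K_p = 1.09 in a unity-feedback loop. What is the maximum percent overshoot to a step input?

Closed-loop characteristic equation: s² + 1.6s + 3.379 = 0, so ω_n = 1.838 rad/s and ζ = 1.6/(2·1.838) = 0.4352.
%OS = 100·exp(−πζ/√(1−ζ²)) = 100·exp(−π·0.4352/√0.8106) = 21.9%.

21.9%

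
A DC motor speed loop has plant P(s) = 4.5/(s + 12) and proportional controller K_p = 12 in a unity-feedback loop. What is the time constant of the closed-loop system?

Closed-loop transfer function: T(s) = K_p·P(s)/(1 + K_p·P(s)) = 54/(s + 12 + 54) = 54/(s + 66).
Time constant τ = 1/66 = 0.0152 s.

τ = 0.0152 s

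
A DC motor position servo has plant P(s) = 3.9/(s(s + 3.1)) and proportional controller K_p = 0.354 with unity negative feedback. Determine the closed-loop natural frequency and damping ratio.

ω_n = 1.17 rad/s, ζ = 1.32

The closed-loop denominator is s(s+3.1) + 0.354·3.9 = s² + 3.1s + 1.381.
So ω_n² = 1.381 ⇒ ω_n = 1.175 rad/s, and ζ = 3.1/(2ω_n) = 1.32.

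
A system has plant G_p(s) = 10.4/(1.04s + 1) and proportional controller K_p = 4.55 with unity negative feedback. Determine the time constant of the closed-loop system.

Closed loop: T(s) = K_p·G_p/(1+K_p·G_p) = 47.32/(1.04s + 1 + 47.32), with pole at s = −(1 + 47.32)/1.04 = −46.46.
Closed-loop time constant τ = 1/46.46 = 0.0215 s.

τ = 0.0215 s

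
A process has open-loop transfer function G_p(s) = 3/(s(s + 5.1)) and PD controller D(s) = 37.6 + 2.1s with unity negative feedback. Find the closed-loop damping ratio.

ζ = 0.537

Forward path: (37.6 + 2.1s)·3/(s(s+5.1)). The closed-loop characteristic equation is s² + (5.1 + 3·2.1)s + 3·37.6 = 0.
That is s² + 11.4s + 112.8 = 0, so ω_n = 10.62 rad/s and ζ = 11.4/(2·10.62) = 0.5367.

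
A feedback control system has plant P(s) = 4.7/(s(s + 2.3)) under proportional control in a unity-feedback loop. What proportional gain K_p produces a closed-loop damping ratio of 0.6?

K_p = 0.782

Closed-loop characteristic equation: s² + 2.3s + K_p·4.7 = 0.
So ω_n = √(4.7K_p) and 2ζω_n = 2.3, giving ζ = 2.3/(2√(4.7K_p)).
Setting ζ = 0.6: √(4.7K_p) = 2.3/(2·0.6) = 1.917, so K_p = 3.674/4.7 = 0.782.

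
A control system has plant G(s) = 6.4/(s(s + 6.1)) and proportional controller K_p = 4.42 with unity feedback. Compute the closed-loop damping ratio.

ζ = 0.573

With unity feedback the closed-loop characteristic equation is s² + 6.1s + 4.42·6.4 = s² + 6.1s + 28.29 = 0.
Matching s² + 2ζω_n s + ω_n²: ω_n = √28.29 = 5.319 rad/s and 2ζω_n = 6.1, so ζ = 6.1/(2·5.319) = 0.573.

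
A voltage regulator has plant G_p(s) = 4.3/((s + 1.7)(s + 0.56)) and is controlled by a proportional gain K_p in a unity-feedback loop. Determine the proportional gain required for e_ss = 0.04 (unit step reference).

K_p = 5.31

For a type-0 loop with proportional control, e_ss = 1/(1 + K_p·G_p(0)).
G_p(0) = 4.517. Require 1/(1 + K_p·4.517) = 0.04, so 1 + 4.517·K_p = 25.
K_p = (25 − 1)/4.517 = 5.31.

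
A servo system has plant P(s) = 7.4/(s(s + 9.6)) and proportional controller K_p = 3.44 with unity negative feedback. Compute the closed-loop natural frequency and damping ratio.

ω_n = 5.05 rad/s, ζ = 0.951

With unity feedback the closed-loop characteristic equation is s² + 9.6s + 3.44·7.4 = s² + 9.6s + 25.46 = 0.
Matching s² + 2ζω_n s + ω_n²: ω_n = √25.46 = 5.045 rad/s and 2ζω_n = 9.6, so ζ = 9.6/(2·5.045) = 0.951.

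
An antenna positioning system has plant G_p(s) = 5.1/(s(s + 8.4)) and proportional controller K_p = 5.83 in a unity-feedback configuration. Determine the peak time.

T_p = 0.903 s

Closed-loop characteristic equation: s² + 8.4s + 29.73 = 0, so ω_n = 5.453 rad/s and ζ = 8.4/(2·5.453) = 0.7702.
Damped frequency ω_d = ω_n√(1−ζ²) = 3.477 rad/s, so peak time T_p = π/ω_d = 0.903 s.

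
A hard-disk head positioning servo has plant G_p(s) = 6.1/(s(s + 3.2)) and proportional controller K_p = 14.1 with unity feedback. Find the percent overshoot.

57.7%

Closed-loop characteristic equation: s² + 3.2s + 86.01 = 0, so ω_n = 9.274 rad/s and ζ = 3.2/(2·9.274) = 0.1725.
%OS = 100·exp(−πζ/√(1−ζ²)) = 100·exp(−π·0.1725/√0.9702) = 57.7%.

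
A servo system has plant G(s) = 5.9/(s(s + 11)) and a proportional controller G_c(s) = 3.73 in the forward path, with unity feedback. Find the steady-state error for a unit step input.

The open loop G_c(s)G(s) has a pole at the origin (type 1), so the static position error constant is infinite and e_ss = 1/(1+∞) = 0.

0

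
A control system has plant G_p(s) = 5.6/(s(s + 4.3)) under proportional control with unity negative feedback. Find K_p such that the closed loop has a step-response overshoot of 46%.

K_p = 14.3

From %OS = 100·exp(−πζ/√(1−ζ²)) = 46%, ζ = −ln(0.46)/√(π²+ln²(0.46)) = 0.24.
Characteristic equation s² + 4.3s + 5.6K_p = 0 gives ζ = 4.3/(2√(5.6K_p)).
Setting ζ = 0.24: √(5.6K_p) = 4.3/(2·0.24) = 8.96, so K_p = 80.28/5.6 = 14.3.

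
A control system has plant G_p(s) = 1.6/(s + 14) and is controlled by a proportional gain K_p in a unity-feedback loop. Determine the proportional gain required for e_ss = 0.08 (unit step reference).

K_p = 101

For a type-0 loop with proportional control, e_ss = 1/(1 + K_p·G_p(0)).
G_p(0) = 0.1143. Require 1/(1 + K_p·0.1143) = 0.08, so 1 + 0.1143·K_p = 12.5.
K_p = (12.5 − 1)/0.1143 = 101.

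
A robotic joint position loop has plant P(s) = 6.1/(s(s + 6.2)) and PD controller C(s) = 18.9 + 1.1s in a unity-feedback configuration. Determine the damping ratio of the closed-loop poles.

Forward path: (18.9 + 1.1s)·6.1/(s(s+6.2)). The closed-loop characteristic equation is s² + (6.2 + 6.1·1.1)s + 6.1·18.9 = 0.
That is s² + 12.91s + 115.3 = 0, so ω_n = 10.74 rad/s and ζ = 12.91/(2·10.74) = 0.6012.

ζ = 0.601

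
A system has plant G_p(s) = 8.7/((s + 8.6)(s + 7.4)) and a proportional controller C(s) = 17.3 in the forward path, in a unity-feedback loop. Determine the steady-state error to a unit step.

The loop is type 0. Static position error constant K_pos = C(0)·G_p(0) = 17.3·0.1367 = 2.365.
Steady-state error to a unit step: e_ss = 1/(1+K_pos) = 1/3.365 = 0.297.

0.297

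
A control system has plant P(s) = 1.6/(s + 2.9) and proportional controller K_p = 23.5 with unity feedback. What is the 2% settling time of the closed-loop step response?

T_s ≈ 0.0988 s

Closed-loop transfer function: T(s) = K_p·P(s)/(1 + K_p·P(s)) = 37.6/(s + 2.9 + 37.6) = 37.6/(s + 40.5).
Time constant τ = 1/40.5 = 0.02469 s, so the 2% settling time is about 4τ = 0.0988 s.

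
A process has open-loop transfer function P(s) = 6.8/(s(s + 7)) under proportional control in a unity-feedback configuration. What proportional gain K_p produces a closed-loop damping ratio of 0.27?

K_p = 24.7

Closed-loop characteristic equation: s² + 7s + K_p·6.8 = 0.
So ω_n = √(6.8K_p) and 2ζω_n = 7, giving ζ = 7/(2√(6.8K_p)).
Setting ζ = 0.27: √(6.8K_p) = 7/(2·0.27) = 12.96, so K_p = 168/6.8 = 24.7.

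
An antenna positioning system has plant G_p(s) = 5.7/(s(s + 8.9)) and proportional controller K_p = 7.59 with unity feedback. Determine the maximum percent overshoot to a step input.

5.58%

Closed-loop characteristic equation: s² + 8.9s + 43.26 = 0, so ω_n = 6.577 rad/s and ζ = 8.9/(2·6.577) = 0.6766.
%OS = 100·exp(−πζ/√(1−ζ²)) = 100·exp(−π·0.6766/√0.5423) = 5.58%.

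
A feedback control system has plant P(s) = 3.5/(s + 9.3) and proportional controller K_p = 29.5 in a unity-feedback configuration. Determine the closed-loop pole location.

Closed-loop transfer function: T(s) = K_p·P(s)/(1 + K_p·P(s)) = 103.2/(s + 9.3 + 103.2) = 103.2/(s + 112.5).
The closed-loop pole is at s = −112.5.

s = -112.5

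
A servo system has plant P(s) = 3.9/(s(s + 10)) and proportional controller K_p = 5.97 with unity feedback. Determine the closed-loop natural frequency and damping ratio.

The closed-loop denominator is s(s+10) + 5.97·3.9 = s² + 10s + 23.28.
So ω_n² = 23.28 ⇒ ω_n = 4.825 rad/s, and ζ = 10/(2ω_n) = 1.04.

ω_n = 4.83 rad/s, ζ = 1.04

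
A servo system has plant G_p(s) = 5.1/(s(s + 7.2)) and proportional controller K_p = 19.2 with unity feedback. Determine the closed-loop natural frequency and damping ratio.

ω_n = 9.9 rad/s, ζ = 0.364

The closed-loop denominator is s(s+7.2) + 19.2·5.1 = s² + 7.2s + 97.92.
So ω_n² = 97.92 ⇒ ω_n = 9.895 rad/s, and ζ = 7.2/(2ω_n) = 0.364.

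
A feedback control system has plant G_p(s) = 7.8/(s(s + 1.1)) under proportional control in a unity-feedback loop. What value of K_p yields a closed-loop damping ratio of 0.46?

K_p = 0.183

Closed-loop characteristic equation: s² + 1.1s + K_p·7.8 = 0.
So ω_n = √(7.8K_p) and 2ζω_n = 1.1, giving ζ = 1.1/(2√(7.8K_p)).
Setting ζ = 0.46: √(7.8K_p) = 1.1/(2·0.46) = 1.196, so K_p = 1.43/7.8 = 0.183.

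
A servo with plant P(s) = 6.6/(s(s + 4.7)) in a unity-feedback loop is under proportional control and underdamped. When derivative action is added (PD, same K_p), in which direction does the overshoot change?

decrease

With PD the characteristic equation becomes s² + (a + K·K_d)s + K·K_p = 0; the damping term grows, ζ rises, overshoot falls.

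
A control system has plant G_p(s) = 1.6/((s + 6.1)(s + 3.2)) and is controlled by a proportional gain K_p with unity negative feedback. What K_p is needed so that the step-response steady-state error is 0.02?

Steady-state error for a unit step on this type-0 loop is 1/(1 + K_p·G_p(0)).
G_p(0) = 0.08197. Require 1/(1 + K_p·0.08197) = 0.02, so 1 + 0.08197·K_p = 50.
K_p = (50 − 1)/0.08197 = 598.

K_p = 598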